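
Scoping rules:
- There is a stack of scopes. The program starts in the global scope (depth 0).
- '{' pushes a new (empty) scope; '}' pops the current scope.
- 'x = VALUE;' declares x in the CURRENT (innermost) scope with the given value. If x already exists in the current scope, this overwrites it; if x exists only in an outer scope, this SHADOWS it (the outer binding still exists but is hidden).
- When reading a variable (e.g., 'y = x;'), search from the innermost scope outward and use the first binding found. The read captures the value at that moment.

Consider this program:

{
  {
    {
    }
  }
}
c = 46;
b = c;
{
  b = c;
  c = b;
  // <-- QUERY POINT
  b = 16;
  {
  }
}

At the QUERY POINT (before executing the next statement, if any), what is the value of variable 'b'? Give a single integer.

Answer: 46

Derivation:
Step 1: enter scope (depth=1)
Step 2: enter scope (depth=2)
Step 3: enter scope (depth=3)
Step 4: exit scope (depth=2)
Step 5: exit scope (depth=1)
Step 6: exit scope (depth=0)
Step 7: declare c=46 at depth 0
Step 8: declare b=(read c)=46 at depth 0
Step 9: enter scope (depth=1)
Step 10: declare b=(read c)=46 at depth 1
Step 11: declare c=(read b)=46 at depth 1
Visible at query point: b=46 c=46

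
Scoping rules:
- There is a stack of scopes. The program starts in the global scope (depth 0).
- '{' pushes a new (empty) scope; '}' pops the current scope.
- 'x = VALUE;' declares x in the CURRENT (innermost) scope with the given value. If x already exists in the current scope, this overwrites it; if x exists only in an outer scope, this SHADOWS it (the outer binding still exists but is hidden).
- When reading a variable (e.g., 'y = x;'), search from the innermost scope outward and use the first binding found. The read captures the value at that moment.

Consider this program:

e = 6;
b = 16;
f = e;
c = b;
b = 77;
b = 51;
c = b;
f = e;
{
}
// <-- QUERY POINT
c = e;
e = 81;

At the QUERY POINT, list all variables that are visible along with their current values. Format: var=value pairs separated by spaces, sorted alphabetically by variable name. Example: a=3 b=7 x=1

Answer: b=51 c=51 e=6 f=6

Derivation:
Step 1: declare e=6 at depth 0
Step 2: declare b=16 at depth 0
Step 3: declare f=(read e)=6 at depth 0
Step 4: declare c=(read b)=16 at depth 0
Step 5: declare b=77 at depth 0
Step 6: declare b=51 at depth 0
Step 7: declare c=(read b)=51 at depth 0
Step 8: declare f=(read e)=6 at depth 0
Step 9: enter scope (depth=1)
Step 10: exit scope (depth=0)
Visible at query point: b=51 c=51 e=6 f=6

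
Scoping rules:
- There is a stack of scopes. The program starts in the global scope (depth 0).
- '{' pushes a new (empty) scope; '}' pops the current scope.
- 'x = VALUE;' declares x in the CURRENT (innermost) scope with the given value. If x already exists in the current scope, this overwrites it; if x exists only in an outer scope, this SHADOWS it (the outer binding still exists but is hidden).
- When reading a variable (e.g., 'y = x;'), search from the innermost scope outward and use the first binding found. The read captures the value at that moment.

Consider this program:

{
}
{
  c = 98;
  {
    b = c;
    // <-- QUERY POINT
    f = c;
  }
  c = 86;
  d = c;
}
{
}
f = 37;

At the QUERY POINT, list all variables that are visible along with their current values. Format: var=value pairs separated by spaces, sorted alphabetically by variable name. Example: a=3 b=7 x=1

Answer: b=98 c=98

Derivation:
Step 1: enter scope (depth=1)
Step 2: exit scope (depth=0)
Step 3: enter scope (depth=1)
Step 4: declare c=98 at depth 1
Step 5: enter scope (depth=2)
Step 6: declare b=(read c)=98 at depth 2
Visible at query point: b=98 c=98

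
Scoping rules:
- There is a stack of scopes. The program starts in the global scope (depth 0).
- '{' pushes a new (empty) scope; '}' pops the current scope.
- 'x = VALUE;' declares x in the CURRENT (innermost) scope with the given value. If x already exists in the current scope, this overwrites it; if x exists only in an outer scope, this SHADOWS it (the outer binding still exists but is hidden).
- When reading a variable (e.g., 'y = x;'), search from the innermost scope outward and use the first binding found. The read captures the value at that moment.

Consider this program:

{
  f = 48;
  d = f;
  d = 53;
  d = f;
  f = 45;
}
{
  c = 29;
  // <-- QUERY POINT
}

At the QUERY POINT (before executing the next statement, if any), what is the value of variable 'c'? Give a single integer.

Step 1: enter scope (depth=1)
Step 2: declare f=48 at depth 1
Step 3: declare d=(read f)=48 at depth 1
Step 4: declare d=53 at depth 1
Step 5: declare d=(read f)=48 at depth 1
Step 6: declare f=45 at depth 1
Step 7: exit scope (depth=0)
Step 8: enter scope (depth=1)
Step 9: declare c=29 at depth 1
Visible at query point: c=29

Answer: 29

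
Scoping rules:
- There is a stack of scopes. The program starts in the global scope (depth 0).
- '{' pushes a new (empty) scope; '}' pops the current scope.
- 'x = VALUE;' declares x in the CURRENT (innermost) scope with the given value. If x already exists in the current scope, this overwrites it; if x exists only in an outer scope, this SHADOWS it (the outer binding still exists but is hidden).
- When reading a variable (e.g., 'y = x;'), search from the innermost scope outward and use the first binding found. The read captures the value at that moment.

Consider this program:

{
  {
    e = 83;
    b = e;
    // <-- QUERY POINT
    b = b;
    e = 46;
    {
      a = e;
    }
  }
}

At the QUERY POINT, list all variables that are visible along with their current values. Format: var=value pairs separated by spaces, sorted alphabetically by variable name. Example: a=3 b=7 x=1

Step 1: enter scope (depth=1)
Step 2: enter scope (depth=2)
Step 3: declare e=83 at depth 2
Step 4: declare b=(read e)=83 at depth 2
Visible at query point: b=83 e=83

Answer: b=83 e=83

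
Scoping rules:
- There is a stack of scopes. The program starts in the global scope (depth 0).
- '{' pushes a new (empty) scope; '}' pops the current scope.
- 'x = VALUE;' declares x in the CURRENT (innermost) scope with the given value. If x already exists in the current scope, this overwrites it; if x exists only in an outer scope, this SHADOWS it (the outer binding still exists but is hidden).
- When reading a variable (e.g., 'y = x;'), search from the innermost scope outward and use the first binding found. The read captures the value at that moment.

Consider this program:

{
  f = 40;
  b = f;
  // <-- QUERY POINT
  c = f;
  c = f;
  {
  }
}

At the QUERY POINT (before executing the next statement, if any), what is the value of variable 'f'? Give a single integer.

Answer: 40

Derivation:
Step 1: enter scope (depth=1)
Step 2: declare f=40 at depth 1
Step 3: declare b=(read f)=40 at depth 1
Visible at query point: b=40 f=40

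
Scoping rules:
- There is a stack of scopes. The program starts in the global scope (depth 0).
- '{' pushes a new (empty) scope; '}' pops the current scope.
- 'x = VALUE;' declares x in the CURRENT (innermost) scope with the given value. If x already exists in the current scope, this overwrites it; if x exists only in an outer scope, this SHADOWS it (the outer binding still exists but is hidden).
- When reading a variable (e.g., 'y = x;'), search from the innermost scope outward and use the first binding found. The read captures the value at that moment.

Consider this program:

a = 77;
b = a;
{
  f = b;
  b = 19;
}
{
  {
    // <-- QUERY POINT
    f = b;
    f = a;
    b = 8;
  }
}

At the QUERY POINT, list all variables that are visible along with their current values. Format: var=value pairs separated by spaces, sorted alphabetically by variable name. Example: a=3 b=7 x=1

Answer: a=77 b=77

Derivation:
Step 1: declare a=77 at depth 0
Step 2: declare b=(read a)=77 at depth 0
Step 3: enter scope (depth=1)
Step 4: declare f=(read b)=77 at depth 1
Step 5: declare b=19 at depth 1
Step 6: exit scope (depth=0)
Step 7: enter scope (depth=1)
Step 8: enter scope (depth=2)
Visible at query point: a=77 b=77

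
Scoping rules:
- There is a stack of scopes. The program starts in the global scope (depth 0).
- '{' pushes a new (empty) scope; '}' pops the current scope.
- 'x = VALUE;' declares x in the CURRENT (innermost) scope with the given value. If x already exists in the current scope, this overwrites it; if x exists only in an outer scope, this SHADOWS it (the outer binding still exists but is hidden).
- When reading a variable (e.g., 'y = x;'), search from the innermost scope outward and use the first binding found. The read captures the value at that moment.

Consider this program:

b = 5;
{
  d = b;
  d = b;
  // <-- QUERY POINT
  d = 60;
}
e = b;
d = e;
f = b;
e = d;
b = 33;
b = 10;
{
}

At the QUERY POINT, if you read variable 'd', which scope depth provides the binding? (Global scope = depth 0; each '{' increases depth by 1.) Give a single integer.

Step 1: declare b=5 at depth 0
Step 2: enter scope (depth=1)
Step 3: declare d=(read b)=5 at depth 1
Step 4: declare d=(read b)=5 at depth 1
Visible at query point: b=5 d=5

Answer: 1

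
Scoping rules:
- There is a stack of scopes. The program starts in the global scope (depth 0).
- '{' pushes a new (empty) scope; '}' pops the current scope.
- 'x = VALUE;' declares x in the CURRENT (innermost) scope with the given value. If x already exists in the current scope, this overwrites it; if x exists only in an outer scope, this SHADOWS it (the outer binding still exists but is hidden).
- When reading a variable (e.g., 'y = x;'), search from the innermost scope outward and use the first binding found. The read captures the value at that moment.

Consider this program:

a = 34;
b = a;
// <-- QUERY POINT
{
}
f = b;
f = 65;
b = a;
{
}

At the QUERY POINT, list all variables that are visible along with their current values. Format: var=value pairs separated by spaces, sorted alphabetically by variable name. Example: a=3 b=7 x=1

Answer: a=34 b=34

Derivation:
Step 1: declare a=34 at depth 0
Step 2: declare b=(read a)=34 at depth 0
Visible at query point: a=34 b=34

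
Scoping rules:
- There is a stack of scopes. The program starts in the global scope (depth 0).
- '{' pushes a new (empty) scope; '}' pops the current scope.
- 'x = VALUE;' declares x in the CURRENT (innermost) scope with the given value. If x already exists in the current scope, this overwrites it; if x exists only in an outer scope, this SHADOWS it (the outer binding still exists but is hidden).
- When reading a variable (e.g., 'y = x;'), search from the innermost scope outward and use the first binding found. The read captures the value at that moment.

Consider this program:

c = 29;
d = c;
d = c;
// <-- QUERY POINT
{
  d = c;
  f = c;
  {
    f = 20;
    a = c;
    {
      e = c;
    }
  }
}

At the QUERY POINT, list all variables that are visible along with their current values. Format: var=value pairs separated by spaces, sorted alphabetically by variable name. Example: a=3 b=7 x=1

Answer: c=29 d=29

Derivation:
Step 1: declare c=29 at depth 0
Step 2: declare d=(read c)=29 at depth 0
Step 3: declare d=(read c)=29 at depth 0
Visible at query point: c=29 d=29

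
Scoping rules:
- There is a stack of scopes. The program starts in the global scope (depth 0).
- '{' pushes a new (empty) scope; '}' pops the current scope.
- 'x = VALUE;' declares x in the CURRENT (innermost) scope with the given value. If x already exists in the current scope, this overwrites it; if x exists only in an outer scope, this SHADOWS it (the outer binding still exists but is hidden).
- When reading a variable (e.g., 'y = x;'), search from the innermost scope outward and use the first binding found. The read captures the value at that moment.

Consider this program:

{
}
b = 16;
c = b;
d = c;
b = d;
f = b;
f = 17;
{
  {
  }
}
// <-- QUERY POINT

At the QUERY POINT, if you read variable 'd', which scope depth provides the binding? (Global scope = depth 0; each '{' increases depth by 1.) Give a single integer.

Answer: 0

Derivation:
Step 1: enter scope (depth=1)
Step 2: exit scope (depth=0)
Step 3: declare b=16 at depth 0
Step 4: declare c=(read b)=16 at depth 0
Step 5: declare d=(read c)=16 at depth 0
Step 6: declare b=(read d)=16 at depth 0
Step 7: declare f=(read b)=16 at depth 0
Step 8: declare f=17 at depth 0
Step 9: enter scope (depth=1)
Step 10: enter scope (depth=2)
Step 11: exit scope (depth=1)
Step 12: exit scope (depth=0)
Visible at query point: b=16 c=16 d=16 f=17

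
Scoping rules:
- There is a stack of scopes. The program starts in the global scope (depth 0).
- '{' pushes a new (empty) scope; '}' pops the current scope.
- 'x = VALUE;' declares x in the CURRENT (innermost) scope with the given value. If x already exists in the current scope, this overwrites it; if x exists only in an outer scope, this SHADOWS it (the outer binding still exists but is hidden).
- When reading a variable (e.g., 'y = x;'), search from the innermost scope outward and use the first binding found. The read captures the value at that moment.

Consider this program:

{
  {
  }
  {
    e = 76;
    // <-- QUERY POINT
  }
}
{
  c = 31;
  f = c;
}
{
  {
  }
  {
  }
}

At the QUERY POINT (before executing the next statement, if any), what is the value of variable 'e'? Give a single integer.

Step 1: enter scope (depth=1)
Step 2: enter scope (depth=2)
Step 3: exit scope (depth=1)
Step 4: enter scope (depth=2)
Step 5: declare e=76 at depth 2
Visible at query point: e=76

Answer: 76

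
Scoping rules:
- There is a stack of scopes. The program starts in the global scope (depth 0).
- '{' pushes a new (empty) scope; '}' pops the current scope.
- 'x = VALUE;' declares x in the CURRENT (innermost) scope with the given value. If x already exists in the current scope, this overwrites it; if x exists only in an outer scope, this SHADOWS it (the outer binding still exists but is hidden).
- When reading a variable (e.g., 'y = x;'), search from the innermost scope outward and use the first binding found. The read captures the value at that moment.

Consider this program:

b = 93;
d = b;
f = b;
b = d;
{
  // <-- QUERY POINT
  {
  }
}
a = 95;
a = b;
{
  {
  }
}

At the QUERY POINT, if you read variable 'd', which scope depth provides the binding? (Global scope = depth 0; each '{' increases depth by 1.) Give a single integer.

Step 1: declare b=93 at depth 0
Step 2: declare d=(read b)=93 at depth 0
Step 3: declare f=(read b)=93 at depth 0
Step 4: declare b=(read d)=93 at depth 0
Step 5: enter scope (depth=1)
Visible at query point: b=93 d=93 f=93

Answer: 0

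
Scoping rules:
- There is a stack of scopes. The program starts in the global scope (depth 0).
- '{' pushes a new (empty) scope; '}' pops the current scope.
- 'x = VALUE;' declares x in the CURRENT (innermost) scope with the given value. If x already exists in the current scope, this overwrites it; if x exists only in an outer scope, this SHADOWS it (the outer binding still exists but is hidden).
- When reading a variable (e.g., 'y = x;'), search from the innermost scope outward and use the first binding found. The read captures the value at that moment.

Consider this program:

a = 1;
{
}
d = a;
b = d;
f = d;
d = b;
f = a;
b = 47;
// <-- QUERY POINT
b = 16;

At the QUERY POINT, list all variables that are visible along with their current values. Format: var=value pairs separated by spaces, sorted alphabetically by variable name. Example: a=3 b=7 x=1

Answer: a=1 b=47 d=1 f=1

Derivation:
Step 1: declare a=1 at depth 0
Step 2: enter scope (depth=1)
Step 3: exit scope (depth=0)
Step 4: declare d=(read a)=1 at depth 0
Step 5: declare b=(read d)=1 at depth 0
Step 6: declare f=(read d)=1 at depth 0
Step 7: declare d=(read b)=1 at depth 0
Step 8: declare f=(read a)=1 at depth 0
Step 9: declare b=47 at depth 0
Visible at query point: a=1 b=47 d=1 f=1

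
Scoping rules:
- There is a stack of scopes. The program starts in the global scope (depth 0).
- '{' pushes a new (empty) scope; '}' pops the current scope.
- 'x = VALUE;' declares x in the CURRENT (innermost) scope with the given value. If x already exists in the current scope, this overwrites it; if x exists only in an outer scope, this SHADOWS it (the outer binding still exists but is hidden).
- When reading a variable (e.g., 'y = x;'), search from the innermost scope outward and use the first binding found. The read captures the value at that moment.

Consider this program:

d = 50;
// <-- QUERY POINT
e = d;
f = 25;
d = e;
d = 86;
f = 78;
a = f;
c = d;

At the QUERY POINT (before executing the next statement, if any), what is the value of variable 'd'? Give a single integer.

Answer: 50

Derivation:
Step 1: declare d=50 at depth 0
Visible at query point: d=50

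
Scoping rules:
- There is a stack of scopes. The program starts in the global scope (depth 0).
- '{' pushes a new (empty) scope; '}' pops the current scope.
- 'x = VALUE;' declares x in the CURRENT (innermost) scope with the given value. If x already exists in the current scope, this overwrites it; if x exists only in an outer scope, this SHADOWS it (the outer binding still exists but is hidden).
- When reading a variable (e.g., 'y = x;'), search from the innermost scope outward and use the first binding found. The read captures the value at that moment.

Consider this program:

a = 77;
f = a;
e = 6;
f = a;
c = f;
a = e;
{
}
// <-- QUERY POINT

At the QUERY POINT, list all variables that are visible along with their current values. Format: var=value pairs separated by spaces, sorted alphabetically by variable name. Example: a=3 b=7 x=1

Answer: a=6 c=77 e=6 f=77

Derivation:
Step 1: declare a=77 at depth 0
Step 2: declare f=(read a)=77 at depth 0
Step 3: declare e=6 at depth 0
Step 4: declare f=(read a)=77 at depth 0
Step 5: declare c=(read f)=77 at depth 0
Step 6: declare a=(read e)=6 at depth 0
Step 7: enter scope (depth=1)
Step 8: exit scope (depth=0)
Visible at query point: a=6 c=77 e=6 f=77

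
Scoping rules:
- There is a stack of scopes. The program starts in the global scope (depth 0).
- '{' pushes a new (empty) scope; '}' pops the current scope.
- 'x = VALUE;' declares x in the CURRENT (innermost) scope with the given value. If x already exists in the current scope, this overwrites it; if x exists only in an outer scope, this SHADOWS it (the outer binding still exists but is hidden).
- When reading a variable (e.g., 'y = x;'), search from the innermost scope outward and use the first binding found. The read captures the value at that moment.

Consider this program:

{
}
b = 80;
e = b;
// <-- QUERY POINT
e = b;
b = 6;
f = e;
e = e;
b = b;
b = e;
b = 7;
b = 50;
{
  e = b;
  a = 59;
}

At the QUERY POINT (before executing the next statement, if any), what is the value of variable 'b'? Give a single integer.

Step 1: enter scope (depth=1)
Step 2: exit scope (depth=0)
Step 3: declare b=80 at depth 0
Step 4: declare e=(read b)=80 at depth 0
Visible at query point: b=80 e=80

Answer: 80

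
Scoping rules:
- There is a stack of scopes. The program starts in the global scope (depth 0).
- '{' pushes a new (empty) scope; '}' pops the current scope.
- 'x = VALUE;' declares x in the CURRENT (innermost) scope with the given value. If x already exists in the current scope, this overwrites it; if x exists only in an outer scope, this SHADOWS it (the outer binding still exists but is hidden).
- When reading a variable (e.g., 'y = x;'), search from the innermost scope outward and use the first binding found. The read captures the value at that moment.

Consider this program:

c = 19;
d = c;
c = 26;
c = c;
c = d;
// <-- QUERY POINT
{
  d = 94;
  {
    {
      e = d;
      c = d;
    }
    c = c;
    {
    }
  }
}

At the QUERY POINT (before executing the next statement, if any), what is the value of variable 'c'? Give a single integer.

Answer: 19

Derivation:
Step 1: declare c=19 at depth 0
Step 2: declare d=(read c)=19 at depth 0
Step 3: declare c=26 at depth 0
Step 4: declare c=(read c)=26 at depth 0
Step 5: declare c=(read d)=19 at depth 0
Visible at query point: c=19 d=19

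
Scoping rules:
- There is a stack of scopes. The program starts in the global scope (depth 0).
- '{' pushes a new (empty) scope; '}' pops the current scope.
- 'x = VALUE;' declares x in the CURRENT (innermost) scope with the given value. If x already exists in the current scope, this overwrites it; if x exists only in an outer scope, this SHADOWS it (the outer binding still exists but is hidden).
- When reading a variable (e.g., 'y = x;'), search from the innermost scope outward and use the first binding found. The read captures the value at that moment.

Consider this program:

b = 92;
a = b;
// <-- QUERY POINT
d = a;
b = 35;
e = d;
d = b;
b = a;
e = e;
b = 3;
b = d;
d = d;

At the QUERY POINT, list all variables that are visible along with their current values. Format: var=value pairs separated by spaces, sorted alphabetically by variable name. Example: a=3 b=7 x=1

Answer: a=92 b=92

Derivation:
Step 1: declare b=92 at depth 0
Step 2: declare a=(read b)=92 at depth 0
Visible at query point: a=92 b=92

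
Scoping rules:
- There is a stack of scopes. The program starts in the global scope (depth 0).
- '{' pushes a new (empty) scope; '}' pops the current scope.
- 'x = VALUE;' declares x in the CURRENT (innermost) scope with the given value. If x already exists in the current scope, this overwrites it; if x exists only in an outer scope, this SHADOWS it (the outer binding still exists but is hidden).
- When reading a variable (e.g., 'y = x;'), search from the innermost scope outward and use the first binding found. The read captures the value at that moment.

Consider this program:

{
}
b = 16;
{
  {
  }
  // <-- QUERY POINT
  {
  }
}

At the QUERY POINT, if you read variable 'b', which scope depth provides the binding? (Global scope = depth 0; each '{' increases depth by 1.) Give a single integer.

Answer: 0

Derivation:
Step 1: enter scope (depth=1)
Step 2: exit scope (depth=0)
Step 3: declare b=16 at depth 0
Step 4: enter scope (depth=1)
Step 5: enter scope (depth=2)
Step 6: exit scope (depth=1)
Visible at query point: b=16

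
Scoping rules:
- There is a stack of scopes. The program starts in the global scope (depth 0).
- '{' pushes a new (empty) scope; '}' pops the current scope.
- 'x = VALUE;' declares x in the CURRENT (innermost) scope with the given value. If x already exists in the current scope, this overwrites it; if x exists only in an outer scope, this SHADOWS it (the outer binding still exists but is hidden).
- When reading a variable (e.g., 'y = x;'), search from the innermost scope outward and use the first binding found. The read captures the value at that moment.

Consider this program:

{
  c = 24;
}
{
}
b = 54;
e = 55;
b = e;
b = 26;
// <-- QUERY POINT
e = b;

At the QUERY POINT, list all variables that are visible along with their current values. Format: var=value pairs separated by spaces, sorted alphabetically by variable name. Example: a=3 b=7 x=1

Step 1: enter scope (depth=1)
Step 2: declare c=24 at depth 1
Step 3: exit scope (depth=0)
Step 4: enter scope (depth=1)
Step 5: exit scope (depth=0)
Step 6: declare b=54 at depth 0
Step 7: declare e=55 at depth 0
Step 8: declare b=(read e)=55 at depth 0
Step 9: declare b=26 at depth 0
Visible at query point: b=26 e=55

Answer: b=26 e=55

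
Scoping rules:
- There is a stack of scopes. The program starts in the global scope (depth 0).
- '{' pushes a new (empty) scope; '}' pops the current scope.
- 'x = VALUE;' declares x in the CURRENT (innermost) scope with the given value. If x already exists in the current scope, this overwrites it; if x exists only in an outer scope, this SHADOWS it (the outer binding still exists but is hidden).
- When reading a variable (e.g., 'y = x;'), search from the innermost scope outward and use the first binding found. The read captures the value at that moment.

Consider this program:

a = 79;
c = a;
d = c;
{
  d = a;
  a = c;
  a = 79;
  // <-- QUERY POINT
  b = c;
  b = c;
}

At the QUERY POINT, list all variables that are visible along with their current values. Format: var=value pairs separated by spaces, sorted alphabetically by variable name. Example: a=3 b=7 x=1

Step 1: declare a=79 at depth 0
Step 2: declare c=(read a)=79 at depth 0
Step 3: declare d=(read c)=79 at depth 0
Step 4: enter scope (depth=1)
Step 5: declare d=(read a)=79 at depth 1
Step 6: declare a=(read c)=79 at depth 1
Step 7: declare a=79 at depth 1
Visible at query point: a=79 c=79 d=79

Answer: a=79 c=79 d=79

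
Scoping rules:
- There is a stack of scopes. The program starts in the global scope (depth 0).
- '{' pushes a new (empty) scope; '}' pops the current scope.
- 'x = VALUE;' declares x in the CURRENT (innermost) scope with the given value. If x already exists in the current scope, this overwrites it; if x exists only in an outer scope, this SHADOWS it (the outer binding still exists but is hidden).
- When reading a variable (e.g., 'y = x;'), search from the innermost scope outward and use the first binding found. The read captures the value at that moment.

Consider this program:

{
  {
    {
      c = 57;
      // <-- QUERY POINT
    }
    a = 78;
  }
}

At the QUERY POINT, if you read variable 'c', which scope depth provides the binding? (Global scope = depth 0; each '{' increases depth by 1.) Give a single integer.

Answer: 3

Derivation:
Step 1: enter scope (depth=1)
Step 2: enter scope (depth=2)
Step 3: enter scope (depth=3)
Step 4: declare c=57 at depth 3
Visible at query point: c=57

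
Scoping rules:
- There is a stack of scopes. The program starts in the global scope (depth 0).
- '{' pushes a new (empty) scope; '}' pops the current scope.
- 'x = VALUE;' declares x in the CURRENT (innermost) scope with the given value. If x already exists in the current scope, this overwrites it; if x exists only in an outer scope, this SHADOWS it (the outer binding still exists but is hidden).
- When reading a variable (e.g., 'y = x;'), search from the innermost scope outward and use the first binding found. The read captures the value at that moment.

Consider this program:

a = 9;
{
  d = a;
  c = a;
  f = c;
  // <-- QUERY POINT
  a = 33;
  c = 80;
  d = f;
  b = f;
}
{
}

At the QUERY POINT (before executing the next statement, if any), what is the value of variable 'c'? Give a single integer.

Step 1: declare a=9 at depth 0
Step 2: enter scope (depth=1)
Step 3: declare d=(read a)=9 at depth 1
Step 4: declare c=(read a)=9 at depth 1
Step 5: declare f=(read c)=9 at depth 1
Visible at query point: a=9 c=9 d=9 f=9

Answer: 9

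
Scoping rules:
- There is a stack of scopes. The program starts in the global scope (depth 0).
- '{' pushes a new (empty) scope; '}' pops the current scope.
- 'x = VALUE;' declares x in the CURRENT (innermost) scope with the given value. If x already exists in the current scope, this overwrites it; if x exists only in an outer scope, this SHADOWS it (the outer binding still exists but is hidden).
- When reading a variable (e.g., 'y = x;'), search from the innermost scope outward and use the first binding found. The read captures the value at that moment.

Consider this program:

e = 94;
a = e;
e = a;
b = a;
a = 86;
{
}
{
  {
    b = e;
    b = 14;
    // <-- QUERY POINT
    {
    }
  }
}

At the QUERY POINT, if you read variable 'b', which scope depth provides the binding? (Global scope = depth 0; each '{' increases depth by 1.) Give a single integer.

Step 1: declare e=94 at depth 0
Step 2: declare a=(read e)=94 at depth 0
Step 3: declare e=(read a)=94 at depth 0
Step 4: declare b=(read a)=94 at depth 0
Step 5: declare a=86 at depth 0
Step 6: enter scope (depth=1)
Step 7: exit scope (depth=0)
Step 8: enter scope (depth=1)
Step 9: enter scope (depth=2)
Step 10: declare b=(read e)=94 at depth 2
Step 11: declare b=14 at depth 2
Visible at query point: a=86 b=14 e=94

Answer: 2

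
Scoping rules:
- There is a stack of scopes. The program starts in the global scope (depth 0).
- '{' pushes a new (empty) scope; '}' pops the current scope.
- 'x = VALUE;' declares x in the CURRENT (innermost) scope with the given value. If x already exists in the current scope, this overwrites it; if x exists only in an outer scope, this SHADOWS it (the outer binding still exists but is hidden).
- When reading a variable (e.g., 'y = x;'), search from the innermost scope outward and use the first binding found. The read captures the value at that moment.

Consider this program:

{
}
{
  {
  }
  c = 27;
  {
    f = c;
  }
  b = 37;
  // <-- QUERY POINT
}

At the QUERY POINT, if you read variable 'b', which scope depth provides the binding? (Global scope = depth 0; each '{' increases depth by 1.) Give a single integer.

Step 1: enter scope (depth=1)
Step 2: exit scope (depth=0)
Step 3: enter scope (depth=1)
Step 4: enter scope (depth=2)
Step 5: exit scope (depth=1)
Step 6: declare c=27 at depth 1
Step 7: enter scope (depth=2)
Step 8: declare f=(read c)=27 at depth 2
Step 9: exit scope (depth=1)
Step 10: declare b=37 at depth 1
Visible at query point: b=37 c=27

Answer: 1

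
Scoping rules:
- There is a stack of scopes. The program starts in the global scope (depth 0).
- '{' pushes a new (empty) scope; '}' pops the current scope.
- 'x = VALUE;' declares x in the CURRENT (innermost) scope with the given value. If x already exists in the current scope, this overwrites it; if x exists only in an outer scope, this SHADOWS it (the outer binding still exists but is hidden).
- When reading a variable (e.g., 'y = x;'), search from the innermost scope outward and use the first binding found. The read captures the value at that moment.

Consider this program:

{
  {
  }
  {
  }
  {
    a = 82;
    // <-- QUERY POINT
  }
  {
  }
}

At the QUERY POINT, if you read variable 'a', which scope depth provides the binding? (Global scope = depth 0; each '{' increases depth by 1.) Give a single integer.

Step 1: enter scope (depth=1)
Step 2: enter scope (depth=2)
Step 3: exit scope (depth=1)
Step 4: enter scope (depth=2)
Step 5: exit scope (depth=1)
Step 6: enter scope (depth=2)
Step 7: declare a=82 at depth 2
Visible at query point: a=82

Answer: 2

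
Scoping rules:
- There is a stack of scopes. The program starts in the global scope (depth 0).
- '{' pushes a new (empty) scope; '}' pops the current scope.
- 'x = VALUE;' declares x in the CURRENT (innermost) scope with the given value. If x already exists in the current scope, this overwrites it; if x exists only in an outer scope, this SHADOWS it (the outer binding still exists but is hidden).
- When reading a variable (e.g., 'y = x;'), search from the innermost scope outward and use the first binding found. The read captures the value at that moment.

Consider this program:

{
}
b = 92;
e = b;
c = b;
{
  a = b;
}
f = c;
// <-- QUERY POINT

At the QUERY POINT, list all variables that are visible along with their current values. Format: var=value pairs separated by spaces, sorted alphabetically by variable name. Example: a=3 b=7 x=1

Answer: b=92 c=92 e=92 f=92

Derivation:
Step 1: enter scope (depth=1)
Step 2: exit scope (depth=0)
Step 3: declare b=92 at depth 0
Step 4: declare e=(read b)=92 at depth 0
Step 5: declare c=(read b)=92 at depth 0
Step 6: enter scope (depth=1)
Step 7: declare a=(read b)=92 at depth 1
Step 8: exit scope (depth=0)
Step 9: declare f=(read c)=92 at depth 0
Visible at query point: b=92 c=92 e=92 f=92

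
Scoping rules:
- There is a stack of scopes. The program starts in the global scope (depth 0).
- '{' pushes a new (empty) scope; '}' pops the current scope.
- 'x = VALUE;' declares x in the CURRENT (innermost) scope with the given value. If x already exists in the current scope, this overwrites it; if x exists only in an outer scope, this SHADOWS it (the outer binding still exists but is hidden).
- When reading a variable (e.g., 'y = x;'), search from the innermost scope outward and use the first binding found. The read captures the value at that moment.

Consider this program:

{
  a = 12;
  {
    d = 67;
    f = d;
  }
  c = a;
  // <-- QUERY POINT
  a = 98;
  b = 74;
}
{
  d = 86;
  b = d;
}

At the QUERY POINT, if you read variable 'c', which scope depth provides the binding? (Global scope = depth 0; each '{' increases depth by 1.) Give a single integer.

Answer: 1

Derivation:
Step 1: enter scope (depth=1)
Step 2: declare a=12 at depth 1
Step 3: enter scope (depth=2)
Step 4: declare d=67 at depth 2
Step 5: declare f=(read d)=67 at depth 2
Step 6: exit scope (depth=1)
Step 7: declare c=(read a)=12 at depth 1
Visible at query point: a=12 c=12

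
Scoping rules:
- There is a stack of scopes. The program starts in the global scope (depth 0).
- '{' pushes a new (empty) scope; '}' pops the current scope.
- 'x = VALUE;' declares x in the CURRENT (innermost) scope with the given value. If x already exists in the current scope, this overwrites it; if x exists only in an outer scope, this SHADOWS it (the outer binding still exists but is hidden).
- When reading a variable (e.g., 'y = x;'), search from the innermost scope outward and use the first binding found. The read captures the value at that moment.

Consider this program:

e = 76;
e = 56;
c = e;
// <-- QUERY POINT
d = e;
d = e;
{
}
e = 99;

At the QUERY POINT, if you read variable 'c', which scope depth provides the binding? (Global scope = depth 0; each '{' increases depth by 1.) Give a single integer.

Step 1: declare e=76 at depth 0
Step 2: declare e=56 at depth 0
Step 3: declare c=(read e)=56 at depth 0
Visible at query point: c=56 e=56

Answer: 0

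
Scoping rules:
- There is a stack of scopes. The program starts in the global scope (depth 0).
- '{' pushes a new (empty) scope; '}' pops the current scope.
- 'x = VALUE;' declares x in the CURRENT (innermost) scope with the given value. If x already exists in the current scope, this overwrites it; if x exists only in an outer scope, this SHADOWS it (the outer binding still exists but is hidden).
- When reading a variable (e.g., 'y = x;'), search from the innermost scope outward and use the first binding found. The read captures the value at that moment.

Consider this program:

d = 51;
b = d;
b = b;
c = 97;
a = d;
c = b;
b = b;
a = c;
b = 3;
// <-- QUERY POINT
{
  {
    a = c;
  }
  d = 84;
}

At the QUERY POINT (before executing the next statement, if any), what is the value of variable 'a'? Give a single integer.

Answer: 51

Derivation:
Step 1: declare d=51 at depth 0
Step 2: declare b=(read d)=51 at depth 0
Step 3: declare b=(read b)=51 at depth 0
Step 4: declare c=97 at depth 0
Step 5: declare a=(read d)=51 at depth 0
Step 6: declare c=(read b)=51 at depth 0
Step 7: declare b=(read b)=51 at depth 0
Step 8: declare a=(read c)=51 at depth 0
Step 9: declare b=3 at depth 0
Visible at query point: a=51 b=3 c=51 d=51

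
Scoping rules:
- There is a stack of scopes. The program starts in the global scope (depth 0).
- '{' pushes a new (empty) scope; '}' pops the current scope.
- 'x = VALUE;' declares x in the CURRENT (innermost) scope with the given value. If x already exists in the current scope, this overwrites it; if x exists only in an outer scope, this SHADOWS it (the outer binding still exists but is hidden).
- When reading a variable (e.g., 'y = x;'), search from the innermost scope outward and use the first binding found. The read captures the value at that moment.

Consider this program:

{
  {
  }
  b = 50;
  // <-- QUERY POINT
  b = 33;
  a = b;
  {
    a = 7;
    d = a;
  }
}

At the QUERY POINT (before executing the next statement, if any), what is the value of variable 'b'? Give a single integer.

Step 1: enter scope (depth=1)
Step 2: enter scope (depth=2)
Step 3: exit scope (depth=1)
Step 4: declare b=50 at depth 1
Visible at query point: b=50

Answer: 50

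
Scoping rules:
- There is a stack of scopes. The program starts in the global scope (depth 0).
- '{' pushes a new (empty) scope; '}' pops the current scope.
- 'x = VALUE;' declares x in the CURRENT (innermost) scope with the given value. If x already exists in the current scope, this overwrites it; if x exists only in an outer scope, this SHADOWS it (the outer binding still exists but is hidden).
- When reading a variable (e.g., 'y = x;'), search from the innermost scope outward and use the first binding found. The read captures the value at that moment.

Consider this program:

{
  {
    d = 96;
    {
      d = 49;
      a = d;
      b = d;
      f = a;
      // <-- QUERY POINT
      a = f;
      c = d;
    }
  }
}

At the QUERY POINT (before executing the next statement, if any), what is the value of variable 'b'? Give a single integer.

Step 1: enter scope (depth=1)
Step 2: enter scope (depth=2)
Step 3: declare d=96 at depth 2
Step 4: enter scope (depth=3)
Step 5: declare d=49 at depth 3
Step 6: declare a=(read d)=49 at depth 3
Step 7: declare b=(read d)=49 at depth 3
Step 8: declare f=(read a)=49 at depth 3
Visible at query point: a=49 b=49 d=49 f=49

Answer: 49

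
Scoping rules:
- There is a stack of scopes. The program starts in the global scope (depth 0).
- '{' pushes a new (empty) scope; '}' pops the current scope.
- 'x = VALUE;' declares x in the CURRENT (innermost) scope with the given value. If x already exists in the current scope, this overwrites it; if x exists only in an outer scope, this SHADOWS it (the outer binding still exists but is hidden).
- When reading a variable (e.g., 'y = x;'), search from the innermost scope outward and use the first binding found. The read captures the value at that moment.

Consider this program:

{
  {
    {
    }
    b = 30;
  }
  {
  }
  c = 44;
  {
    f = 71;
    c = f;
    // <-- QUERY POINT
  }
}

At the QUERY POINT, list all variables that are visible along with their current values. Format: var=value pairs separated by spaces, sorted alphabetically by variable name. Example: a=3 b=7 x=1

Answer: c=71 f=71

Derivation:
Step 1: enter scope (depth=1)
Step 2: enter scope (depth=2)
Step 3: enter scope (depth=3)
Step 4: exit scope (depth=2)
Step 5: declare b=30 at depth 2
Step 6: exit scope (depth=1)
Step 7: enter scope (depth=2)
Step 8: exit scope (depth=1)
Step 9: declare c=44 at depth 1
Step 10: enter scope (depth=2)
Step 11: declare f=71 at depth 2
Step 12: declare c=(read f)=71 at depth 2
Visible at query point: c=71 f=71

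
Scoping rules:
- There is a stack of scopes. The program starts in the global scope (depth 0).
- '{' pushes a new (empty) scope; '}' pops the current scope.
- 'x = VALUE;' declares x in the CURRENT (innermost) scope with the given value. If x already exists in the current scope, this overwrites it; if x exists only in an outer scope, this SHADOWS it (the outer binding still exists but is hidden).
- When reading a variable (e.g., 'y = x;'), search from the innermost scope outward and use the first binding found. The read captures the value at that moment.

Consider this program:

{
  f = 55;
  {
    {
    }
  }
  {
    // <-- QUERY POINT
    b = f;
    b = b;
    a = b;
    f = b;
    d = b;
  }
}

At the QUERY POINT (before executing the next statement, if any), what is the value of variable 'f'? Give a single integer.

Step 1: enter scope (depth=1)
Step 2: declare f=55 at depth 1
Step 3: enter scope (depth=2)
Step 4: enter scope (depth=3)
Step 5: exit scope (depth=2)
Step 6: exit scope (depth=1)
Step 7: enter scope (depth=2)
Visible at query point: f=55

Answer: 55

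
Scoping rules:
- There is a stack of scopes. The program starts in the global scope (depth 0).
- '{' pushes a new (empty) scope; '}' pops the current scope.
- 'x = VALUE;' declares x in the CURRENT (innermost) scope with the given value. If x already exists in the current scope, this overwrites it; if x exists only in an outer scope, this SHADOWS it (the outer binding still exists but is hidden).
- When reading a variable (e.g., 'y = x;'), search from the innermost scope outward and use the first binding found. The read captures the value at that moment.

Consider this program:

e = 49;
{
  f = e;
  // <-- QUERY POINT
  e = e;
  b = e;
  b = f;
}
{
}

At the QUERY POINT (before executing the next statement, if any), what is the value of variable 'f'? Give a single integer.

Step 1: declare e=49 at depth 0
Step 2: enter scope (depth=1)
Step 3: declare f=(read e)=49 at depth 1
Visible at query point: e=49 f=49

Answer: 49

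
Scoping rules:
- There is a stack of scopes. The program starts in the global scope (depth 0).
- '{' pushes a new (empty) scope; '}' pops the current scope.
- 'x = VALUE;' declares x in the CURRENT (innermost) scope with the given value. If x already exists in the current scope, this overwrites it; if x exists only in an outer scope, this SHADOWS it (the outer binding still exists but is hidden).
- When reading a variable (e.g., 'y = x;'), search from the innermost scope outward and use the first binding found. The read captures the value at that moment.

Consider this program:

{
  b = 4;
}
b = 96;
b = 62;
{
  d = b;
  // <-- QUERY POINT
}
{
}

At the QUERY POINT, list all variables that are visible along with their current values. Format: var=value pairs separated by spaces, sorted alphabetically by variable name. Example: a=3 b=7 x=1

Step 1: enter scope (depth=1)
Step 2: declare b=4 at depth 1
Step 3: exit scope (depth=0)
Step 4: declare b=96 at depth 0
Step 5: declare b=62 at depth 0
Step 6: enter scope (depth=1)
Step 7: declare d=(read b)=62 at depth 1
Visible at query point: b=62 d=62

Answer: b=62 d=62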